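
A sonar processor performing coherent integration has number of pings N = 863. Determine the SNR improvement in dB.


Gain = 10*log10(863) = 29.36

29.36 dB


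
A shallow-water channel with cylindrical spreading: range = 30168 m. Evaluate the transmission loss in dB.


44.8 dB


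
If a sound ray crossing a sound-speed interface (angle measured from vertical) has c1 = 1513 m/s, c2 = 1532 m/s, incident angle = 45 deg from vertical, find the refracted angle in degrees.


sin(theta2) = (c2/c1)*sin(theta1) = (1532/1513)*sin(45 deg) = 0.71599
theta2 = arcsin(0.71599) = 45.72

45.72 deg


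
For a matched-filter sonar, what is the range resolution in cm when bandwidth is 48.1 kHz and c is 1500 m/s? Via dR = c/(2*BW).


dR = c/(2*BW) = 1500 / (2 * 48.1e3) = 0.0156 m = 1.56 cm

1.56 cm


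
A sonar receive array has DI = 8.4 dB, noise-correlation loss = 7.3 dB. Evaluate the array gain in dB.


1.1 dB


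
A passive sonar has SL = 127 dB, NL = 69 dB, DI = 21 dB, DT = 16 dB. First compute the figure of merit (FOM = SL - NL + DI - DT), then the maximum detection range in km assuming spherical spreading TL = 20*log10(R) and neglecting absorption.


Step 1: FOM = SL - NL + DI - DT = 127 - 69 + 21 - 16 = 63 dB
Step 2: at max range FOM = TL = 20*log10(R), so R = 10^(63/20) = 1412.54 m = 1.41 km

1.41 km


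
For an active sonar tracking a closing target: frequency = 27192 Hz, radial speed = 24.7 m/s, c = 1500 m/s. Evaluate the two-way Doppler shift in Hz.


fd = 2*f*v/c = 2 * 27192 * 24.7 / 1500 = 895.52

895.52 Hz


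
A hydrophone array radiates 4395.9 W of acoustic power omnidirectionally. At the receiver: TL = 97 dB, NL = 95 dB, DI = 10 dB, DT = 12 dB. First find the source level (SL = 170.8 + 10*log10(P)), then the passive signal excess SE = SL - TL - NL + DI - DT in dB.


Step 1: SL = 170.8 + 10*log10(4395.9) = 207.23 dB
Step 2: SE = SL - TL - NL + DI - DT = 207.23 - 97 - 95 + 10 - 12 = 13.23

13.23 dB


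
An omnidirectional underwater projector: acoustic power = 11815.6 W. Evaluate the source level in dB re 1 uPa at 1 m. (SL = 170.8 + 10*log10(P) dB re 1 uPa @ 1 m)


211.52 dB


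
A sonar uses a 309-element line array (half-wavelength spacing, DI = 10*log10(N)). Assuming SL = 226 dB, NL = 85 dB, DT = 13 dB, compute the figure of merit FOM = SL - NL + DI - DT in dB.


Step 1: DI = 10*log10(309) = 24.9 dB
Step 2: FOM = SL - NL + DI - DT = 226 - 85 + 24.9 - 13 = 152.9

152.9 dB


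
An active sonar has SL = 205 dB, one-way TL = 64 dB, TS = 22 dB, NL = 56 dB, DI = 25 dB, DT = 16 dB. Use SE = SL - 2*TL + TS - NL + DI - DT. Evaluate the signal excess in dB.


SE = SL - 2*TL + TS - NL + DI - DT = 205 - 2*64 + (22) - 56 + 25 - 16 = 52

52 dB


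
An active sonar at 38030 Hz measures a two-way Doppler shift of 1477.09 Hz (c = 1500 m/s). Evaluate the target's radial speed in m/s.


From fd = 2*f*v/c, v = c*fd/(2*f) = 1500 * 1477.09 / (2*38030) = 29.13

29.13 m/s


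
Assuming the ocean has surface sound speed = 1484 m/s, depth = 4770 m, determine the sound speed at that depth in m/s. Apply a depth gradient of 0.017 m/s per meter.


1565.09 m/s


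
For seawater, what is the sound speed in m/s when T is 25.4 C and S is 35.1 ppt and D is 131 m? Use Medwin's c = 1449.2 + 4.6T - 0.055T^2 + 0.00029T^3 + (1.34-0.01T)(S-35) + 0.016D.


c = 1449.2 + 4.6*25.4 - 0.055*25.4^2 + 0.00029*25.4^3 + (1.34 - 0.01*25.4)*(35.1 - 35) + 0.016*131 = 1537.51

1537.51 m/s


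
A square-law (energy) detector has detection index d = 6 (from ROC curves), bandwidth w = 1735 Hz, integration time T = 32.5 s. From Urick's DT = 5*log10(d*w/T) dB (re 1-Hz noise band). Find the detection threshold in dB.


DT = 5*log10(d*w/T) = 5*log10(6 * 1735 / 32.5) = 5*log10(320.31) = 12.53

12.53 dB


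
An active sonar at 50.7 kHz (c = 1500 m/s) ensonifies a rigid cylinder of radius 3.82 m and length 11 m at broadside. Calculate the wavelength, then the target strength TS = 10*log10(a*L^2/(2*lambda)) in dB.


Step 1: lambda = c/f = 1500/50700 = 0.02959 m
Step 2: TS = 10*log10(a*L^2/(2*lambda)) = 10*log10(3.82*11^2/(2*0.02959)) = 38.93

38.93 dB


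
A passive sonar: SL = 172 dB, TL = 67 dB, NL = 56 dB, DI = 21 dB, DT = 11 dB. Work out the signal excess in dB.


SE = SL - TL - NL + DI - DT = 172 - 67 - 56 + 21 - 11 = 59

59 dB


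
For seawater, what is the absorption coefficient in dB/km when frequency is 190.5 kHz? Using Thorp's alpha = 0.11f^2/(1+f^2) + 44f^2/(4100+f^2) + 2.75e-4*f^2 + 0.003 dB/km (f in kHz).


f^2 = 36290.25
alpha = 0.11*36290.25/(1+36290.25) + 44*36290.25/(4100+36290.25) + 2.75e-4*36290.25 + 0.003 = 49.626

49.626 dB/km


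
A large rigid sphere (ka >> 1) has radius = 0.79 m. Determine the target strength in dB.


TS = 10*log10(0.79^2 / 4) = 10*log10(0.156025) = -8.07

-8.07 dB


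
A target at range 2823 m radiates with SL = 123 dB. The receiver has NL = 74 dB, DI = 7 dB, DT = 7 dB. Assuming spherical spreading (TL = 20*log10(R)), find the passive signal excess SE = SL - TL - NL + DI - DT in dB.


Step 1: TL = 20*log10(2823) = 69.01 dB
Step 2: SE = 123 - 69.01 - 74 + 7 - 7 = -20.01

-20.01 dB


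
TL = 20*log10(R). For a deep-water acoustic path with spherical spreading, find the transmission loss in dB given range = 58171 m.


TL = 20*log10(58171) = 95.29

95.29 dB


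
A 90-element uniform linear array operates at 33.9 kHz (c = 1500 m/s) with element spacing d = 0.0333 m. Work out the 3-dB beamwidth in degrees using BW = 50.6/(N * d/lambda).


0.75 deg


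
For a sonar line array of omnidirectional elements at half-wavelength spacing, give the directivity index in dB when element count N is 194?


DI = 10*log10(194) = 22.88

22.88 dB


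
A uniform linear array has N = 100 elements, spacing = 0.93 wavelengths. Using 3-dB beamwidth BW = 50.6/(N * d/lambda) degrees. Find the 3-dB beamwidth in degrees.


BW = 50.6 / (100 * 0.93) = 50.6 / 93.0 = 0.54

0.54 deg


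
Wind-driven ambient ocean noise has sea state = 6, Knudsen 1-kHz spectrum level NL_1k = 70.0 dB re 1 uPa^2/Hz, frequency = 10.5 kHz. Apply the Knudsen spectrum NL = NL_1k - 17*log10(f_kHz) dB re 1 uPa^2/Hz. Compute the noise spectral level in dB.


NL = NL_1k - 17*log10(f_kHz) = 70.0 - 17*log10(10.5) = 70.0 - (17.36) = 52.64

52.64 dB


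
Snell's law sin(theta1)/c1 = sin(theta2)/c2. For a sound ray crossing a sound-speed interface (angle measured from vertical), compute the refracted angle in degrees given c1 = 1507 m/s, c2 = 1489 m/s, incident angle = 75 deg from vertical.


sin(theta2) = (c2/c1)*sin(theta1) = (1489/1507)*sin(75 deg) = 0.95439
theta2 = arcsin(0.95439) = 72.63

72.63 deg


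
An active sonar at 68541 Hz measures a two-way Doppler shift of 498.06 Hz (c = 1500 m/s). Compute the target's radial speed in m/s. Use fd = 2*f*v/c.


5.45 m/s


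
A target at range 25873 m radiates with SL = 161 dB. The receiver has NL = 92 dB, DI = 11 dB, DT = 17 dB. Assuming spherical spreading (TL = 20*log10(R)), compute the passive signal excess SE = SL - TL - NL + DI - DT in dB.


Step 1: TL = 20*log10(25873) = 88.26 dB
Step 2: SE = 161 - 88.26 - 92 + 11 - 17 = -25.26

-25.26 dB


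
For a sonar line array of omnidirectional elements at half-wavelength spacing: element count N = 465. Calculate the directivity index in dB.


26.67 dB


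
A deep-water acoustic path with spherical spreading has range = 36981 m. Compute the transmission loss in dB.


91.36 dB


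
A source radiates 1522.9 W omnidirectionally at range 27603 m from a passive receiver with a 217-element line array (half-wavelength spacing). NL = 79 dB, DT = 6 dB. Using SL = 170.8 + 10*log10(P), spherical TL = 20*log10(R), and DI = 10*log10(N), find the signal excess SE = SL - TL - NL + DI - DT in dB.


Step 1: SL = 170.8 + 10*log10(1522.9) = 202.63 dB
Step 2: TL = 20*log10(27603) = 88.82 dB
Step 3: DI = 10*log10(217) = 23.36 dB
Step 4: SE = SL - TL - NL + DI - DT = 202.63 - 88.82 - 79 + 23.36 - 6 = 52.17

52.17 dB


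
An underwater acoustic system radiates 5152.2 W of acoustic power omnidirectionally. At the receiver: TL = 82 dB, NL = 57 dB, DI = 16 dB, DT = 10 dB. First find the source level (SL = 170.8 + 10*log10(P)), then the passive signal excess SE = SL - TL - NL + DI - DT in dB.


Step 1: SL = 170.8 + 10*log10(5152.2) = 207.92 dB
Step 2: SE = SL - TL - NL + DI - DT = 207.92 - 82 - 57 + 16 - 10 = 74.92

74.92 dB


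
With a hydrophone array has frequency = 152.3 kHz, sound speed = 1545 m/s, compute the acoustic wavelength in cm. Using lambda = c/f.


1.01 cm


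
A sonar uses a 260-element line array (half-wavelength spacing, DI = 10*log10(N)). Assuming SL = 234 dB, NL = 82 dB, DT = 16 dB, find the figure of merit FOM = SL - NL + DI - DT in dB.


Step 1: DI = 10*log10(260) = 24.15 dB
Step 2: FOM = SL - NL + DI - DT = 234 - 82 + 24.15 - 16 = 160.15

160.15 dB


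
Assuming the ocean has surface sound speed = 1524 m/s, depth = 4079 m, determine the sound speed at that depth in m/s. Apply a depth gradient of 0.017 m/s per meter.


c = 1524 + 0.017 * 4079 = 1593.343

1593.343 m/s


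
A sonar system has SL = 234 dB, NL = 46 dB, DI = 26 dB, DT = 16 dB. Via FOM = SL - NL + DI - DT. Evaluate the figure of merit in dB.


FOM = SL - NL + DI - DT = 234 - 46 + 26 - 16 = 198

198 dB


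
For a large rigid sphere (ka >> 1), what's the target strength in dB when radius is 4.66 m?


7.35 dB


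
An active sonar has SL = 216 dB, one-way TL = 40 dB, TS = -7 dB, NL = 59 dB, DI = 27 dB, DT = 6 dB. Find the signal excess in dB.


SE = SL - 2*TL + TS - NL + DI - DT = 216 - 2*40 + (-7) - 59 + 27 - 6 = 91

91 dB


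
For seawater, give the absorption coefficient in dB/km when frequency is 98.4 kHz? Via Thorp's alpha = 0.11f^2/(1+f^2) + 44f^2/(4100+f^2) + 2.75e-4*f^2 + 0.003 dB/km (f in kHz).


f^2 = 9682.56
alpha = 0.11*9682.56/(1+9682.56) + 44*9682.56/(4100+9682.56) + 2.75e-4*9682.56 + 0.003 = 33.687

33.687 dB/km


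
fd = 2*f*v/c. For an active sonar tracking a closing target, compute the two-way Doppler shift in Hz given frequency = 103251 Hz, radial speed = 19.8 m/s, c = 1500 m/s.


fd = 2*f*v/c = 2 * 103251 * 19.8 / 1500 = 2725.83

2725.83 Hz


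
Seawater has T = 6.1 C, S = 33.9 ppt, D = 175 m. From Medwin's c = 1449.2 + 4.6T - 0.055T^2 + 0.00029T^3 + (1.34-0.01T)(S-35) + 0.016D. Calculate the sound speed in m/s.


c = 1449.2 + 4.6*6.1 - 0.055*6.1^2 + 0.00029*6.1^3 + (1.34 - 0.01*6.1)*(33.9 - 35) + 0.016*175 = 1476.67

1476.67 m/s


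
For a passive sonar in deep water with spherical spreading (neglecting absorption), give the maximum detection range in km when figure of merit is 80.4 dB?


At max range FOM = TL, so 20*log10(R) = 80.4
R = 10^(80.4/20) = 10471.29 m = 10.47 km

10.47 km


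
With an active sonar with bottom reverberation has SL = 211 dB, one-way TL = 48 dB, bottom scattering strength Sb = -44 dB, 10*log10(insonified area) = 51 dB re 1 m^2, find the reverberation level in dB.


122 dB


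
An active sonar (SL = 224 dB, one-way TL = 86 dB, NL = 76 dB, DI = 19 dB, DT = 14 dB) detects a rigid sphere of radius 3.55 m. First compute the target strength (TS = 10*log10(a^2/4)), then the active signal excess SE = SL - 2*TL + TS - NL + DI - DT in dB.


Step 1: TS = 10*log10(3.55^2/4) = 4.98 dB
Step 2: SE = SL - 2*TL + TS - NL + DI - DT = 224 - 2*86 + (4.98) - 76 + 19 - 14 = -14.02

-14.02 dB


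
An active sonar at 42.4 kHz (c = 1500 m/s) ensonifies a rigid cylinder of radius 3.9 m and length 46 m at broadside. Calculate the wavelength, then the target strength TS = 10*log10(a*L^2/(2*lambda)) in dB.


Step 1: lambda = c/f = 1500/42400 = 0.03538 m
Step 2: TS = 10*log10(a*L^2/(2*lambda)) = 10*log10(3.9*46^2/(2*0.03538)) = 50.67

50.67 dB


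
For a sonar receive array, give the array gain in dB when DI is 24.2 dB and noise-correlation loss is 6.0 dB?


18.2 dB


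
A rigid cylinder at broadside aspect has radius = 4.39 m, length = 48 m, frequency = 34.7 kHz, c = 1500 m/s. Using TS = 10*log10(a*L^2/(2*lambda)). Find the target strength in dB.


lambda = 1500/34700 = 0.04323 m
TS = 10*log10(4.39*48^2/(2*0.04323)) = 50.68

50.68 dB


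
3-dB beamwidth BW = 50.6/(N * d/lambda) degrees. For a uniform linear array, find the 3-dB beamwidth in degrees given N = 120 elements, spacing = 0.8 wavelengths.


0.53 deg


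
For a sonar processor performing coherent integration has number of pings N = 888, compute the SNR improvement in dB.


29.48 dB


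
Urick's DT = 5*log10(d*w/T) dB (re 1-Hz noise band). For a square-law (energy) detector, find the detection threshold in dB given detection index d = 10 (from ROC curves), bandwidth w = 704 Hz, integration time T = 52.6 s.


DT = 5*log10(d*w/T) = 5*log10(10 * 704 / 52.6) = 5*log10(133.84) = 10.63

10.63 dB


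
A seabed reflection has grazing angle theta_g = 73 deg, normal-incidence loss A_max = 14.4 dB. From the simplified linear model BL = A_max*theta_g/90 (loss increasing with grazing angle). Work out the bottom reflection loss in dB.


11.68 dB


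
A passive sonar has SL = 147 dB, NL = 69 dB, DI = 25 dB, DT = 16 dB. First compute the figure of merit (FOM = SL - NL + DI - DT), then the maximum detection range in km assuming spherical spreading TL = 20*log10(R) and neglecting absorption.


Step 1: FOM = SL - NL + DI - DT = 147 - 69 + 25 - 16 = 87 dB
Step 2: at max range FOM = TL = 20*log10(R), so R = 10^(87/20) = 22387.21 m = 22.39 km

22.39 km


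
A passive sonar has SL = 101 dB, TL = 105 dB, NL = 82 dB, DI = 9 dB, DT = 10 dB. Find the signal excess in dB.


SE = SL - TL - NL + DI - DT = 101 - 105 - 82 + 9 - 10 = -87

-87 dB


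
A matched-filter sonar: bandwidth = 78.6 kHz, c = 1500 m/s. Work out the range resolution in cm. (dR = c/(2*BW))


dR = c/(2*BW) = 1500 / (2 * 78.6e3) = 0.0095 m = 0.95 cm

0.95 cm


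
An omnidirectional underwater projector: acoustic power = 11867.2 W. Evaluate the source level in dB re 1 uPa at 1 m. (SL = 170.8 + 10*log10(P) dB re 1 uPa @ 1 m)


211.54 dB


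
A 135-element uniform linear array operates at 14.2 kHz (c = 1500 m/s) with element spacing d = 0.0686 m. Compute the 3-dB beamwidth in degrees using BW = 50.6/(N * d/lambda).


Step 1: lambda = 1500/14200 = 0.10563 m
Step 2: d/lambda = 0.0686/0.10563 = 0.6494
Step 3: BW = 50.6/(N * d/lambda) = 50.6/(135 * 0.6494) = 0.58

0.58 deg


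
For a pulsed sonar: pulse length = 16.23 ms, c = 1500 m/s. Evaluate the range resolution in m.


12.1725 m


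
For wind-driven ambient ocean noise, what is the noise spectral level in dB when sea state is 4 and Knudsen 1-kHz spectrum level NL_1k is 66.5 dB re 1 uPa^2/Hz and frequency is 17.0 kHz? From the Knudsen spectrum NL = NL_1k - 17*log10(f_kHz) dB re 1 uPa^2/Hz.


NL = NL_1k - 17*log10(f_kHz) = 66.5 - 17*log10(17.0) = 66.5 - (20.92) = 45.58

45.58 dB


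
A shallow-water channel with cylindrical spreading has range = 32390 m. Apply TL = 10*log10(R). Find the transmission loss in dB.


TL = 10*log10(32390) = 45.1

45.1 dB


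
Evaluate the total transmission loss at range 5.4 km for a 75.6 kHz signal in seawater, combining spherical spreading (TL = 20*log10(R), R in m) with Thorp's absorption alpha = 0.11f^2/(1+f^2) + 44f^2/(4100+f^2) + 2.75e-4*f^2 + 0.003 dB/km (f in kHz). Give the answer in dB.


Step 1 (Thorp): alpha = 0.11*5715.36/(1+5715.36) + 44*5715.36/(4100+5715.36) + 2.75e-4*5715.36 + 0.003 = 27.3053 dB/km
Step 2: TL_spread = 20*log10(5400) = 74.65 dB
Step 3: TL_abs = alpha*R = 27.3053 * 5.4 = 147.45 dB
Step 4: TL_total = 74.65 + 147.45 = 222.1

222.1 dB


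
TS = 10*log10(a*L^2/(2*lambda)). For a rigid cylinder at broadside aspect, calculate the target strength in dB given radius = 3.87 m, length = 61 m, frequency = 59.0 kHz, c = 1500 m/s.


lambda = 1500/59000 = 0.02542 m
TS = 10*log10(3.87*61^2/(2*0.02542)) = 54.52

54.52 dB


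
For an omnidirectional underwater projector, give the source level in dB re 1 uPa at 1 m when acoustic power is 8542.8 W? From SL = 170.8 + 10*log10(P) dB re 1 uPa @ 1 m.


210.12 dB


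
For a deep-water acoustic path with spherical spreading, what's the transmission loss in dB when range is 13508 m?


TL = 20*log10(13508) = 82.61

82.61 dB


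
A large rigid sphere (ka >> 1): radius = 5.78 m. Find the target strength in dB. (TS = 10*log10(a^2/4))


TS = 10*log10(5.78^2 / 4) = 10*log10(8.3521) = 9.22

9.22 dB


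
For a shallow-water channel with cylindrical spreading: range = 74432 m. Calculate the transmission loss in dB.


TL = 10*log10(74432) = 48.72

48.72 dB


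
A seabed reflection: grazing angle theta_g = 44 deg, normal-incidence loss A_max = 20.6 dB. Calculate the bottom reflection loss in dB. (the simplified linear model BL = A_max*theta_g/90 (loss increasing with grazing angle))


BL = A_max * theta_g / 90 = 20.6 * 44 / 90 = 10.07

10.07 dB


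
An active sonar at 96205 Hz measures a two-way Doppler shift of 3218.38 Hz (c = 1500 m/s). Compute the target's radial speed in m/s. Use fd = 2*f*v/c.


From fd = 2*f*v/c, v = c*fd/(2*f) = 1500 * 3218.38 / (2*96205) = 25.09

25.09 m/s


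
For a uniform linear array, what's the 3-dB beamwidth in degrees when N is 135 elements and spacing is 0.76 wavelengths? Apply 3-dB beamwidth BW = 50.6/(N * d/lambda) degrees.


BW = 50.6 / (135 * 0.76) = 50.6 / 102.6 = 0.49

0.49 deg


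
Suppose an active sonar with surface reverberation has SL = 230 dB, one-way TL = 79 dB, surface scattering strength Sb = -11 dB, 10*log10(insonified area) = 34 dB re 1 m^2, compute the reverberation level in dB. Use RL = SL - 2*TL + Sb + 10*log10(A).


95 dB


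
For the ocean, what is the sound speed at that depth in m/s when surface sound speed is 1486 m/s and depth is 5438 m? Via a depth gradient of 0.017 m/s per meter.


c = 1486 + 0.017 * 5438 = 1578.446

1578.446 m/s


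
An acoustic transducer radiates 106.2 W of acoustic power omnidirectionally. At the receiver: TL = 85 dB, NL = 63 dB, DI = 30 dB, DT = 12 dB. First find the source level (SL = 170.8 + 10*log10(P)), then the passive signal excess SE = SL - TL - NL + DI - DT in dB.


Step 1: SL = 170.8 + 10*log10(106.2) = 191.06 dB
Step 2: SE = SL - TL - NL + DI - DT = 191.06 - 85 - 63 + 30 - 12 = 61.06

61.06 dB


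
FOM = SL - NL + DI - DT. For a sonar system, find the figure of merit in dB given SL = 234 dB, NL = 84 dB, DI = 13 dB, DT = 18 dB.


FOM = SL - NL + DI - DT = 234 - 84 + 13 - 18 = 145

145 dB


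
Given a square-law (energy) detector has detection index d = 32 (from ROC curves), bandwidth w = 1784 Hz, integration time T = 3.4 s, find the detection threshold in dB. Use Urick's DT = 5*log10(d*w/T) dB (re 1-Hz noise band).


21.13 dB


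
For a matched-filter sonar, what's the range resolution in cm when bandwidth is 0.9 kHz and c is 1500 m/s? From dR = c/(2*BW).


dR = c/(2*BW) = 1500 / (2 * 0.9e3) = 0.8333 m = 83.33 cm

83.33 cm


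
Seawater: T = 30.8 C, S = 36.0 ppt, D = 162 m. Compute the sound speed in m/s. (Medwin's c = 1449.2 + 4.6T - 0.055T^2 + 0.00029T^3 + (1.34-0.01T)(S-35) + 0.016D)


1550.8 m/s


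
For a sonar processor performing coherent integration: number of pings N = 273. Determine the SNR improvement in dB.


24.36 dB


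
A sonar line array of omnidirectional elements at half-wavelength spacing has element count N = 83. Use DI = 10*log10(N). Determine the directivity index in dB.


DI = 10*log10(83) = 19.19

19.19 dB


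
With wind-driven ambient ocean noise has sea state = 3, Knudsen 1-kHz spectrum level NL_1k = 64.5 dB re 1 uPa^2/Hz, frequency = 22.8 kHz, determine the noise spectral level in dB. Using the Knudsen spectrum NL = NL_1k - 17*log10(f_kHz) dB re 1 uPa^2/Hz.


41.42 dB


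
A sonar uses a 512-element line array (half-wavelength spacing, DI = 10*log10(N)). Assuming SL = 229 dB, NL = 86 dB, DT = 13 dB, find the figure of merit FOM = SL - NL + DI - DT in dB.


Step 1: DI = 10*log10(512) = 27.09 dB
Step 2: FOM = SL - NL + DI - DT = 229 - 86 + 27.09 - 13 = 157.09

157.09 dB


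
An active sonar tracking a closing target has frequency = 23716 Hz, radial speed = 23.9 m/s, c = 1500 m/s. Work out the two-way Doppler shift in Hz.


fd = 2*f*v/c = 2 * 23716 * 23.9 / 1500 = 755.75

755.75 Hz


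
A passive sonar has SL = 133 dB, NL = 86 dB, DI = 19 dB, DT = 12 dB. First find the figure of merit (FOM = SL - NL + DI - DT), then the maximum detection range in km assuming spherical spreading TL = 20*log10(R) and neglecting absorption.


Step 1: FOM = SL - NL + DI - DT = 133 - 86 + 19 - 12 = 54 dB
Step 2: at max range FOM = TL = 20*log10(R), so R = 10^(54/20) = 501.19 m = 0.5 km

0.5 km


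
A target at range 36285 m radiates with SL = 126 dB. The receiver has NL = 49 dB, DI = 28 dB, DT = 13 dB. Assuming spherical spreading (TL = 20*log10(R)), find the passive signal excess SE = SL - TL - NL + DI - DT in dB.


Step 1: TL = 20*log10(36285) = 91.19 dB
Step 2: SE = 126 - 91.19 - 49 + 28 - 13 = 0.81

0.81 dB


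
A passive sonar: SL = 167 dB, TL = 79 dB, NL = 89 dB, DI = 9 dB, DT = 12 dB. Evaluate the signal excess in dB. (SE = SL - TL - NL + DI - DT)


SE = SL - TL - NL + DI - DT = 167 - 79 - 89 + 9 - 12 = -4

-4 dB


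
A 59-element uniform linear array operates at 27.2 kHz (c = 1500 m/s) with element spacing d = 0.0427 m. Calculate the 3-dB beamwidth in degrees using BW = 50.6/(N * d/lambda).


1.11 deg


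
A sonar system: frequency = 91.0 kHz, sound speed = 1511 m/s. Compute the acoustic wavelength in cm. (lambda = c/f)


1.66 cm


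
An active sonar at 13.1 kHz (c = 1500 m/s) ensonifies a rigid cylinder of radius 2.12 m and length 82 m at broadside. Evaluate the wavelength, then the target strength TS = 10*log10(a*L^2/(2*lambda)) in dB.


Step 1: lambda = c/f = 1500/13100 = 0.1145 m
Step 2: TS = 10*log10(a*L^2/(2*lambda)) = 10*log10(2.12*82^2/(2*0.1145)) = 47.94

47.94 dB


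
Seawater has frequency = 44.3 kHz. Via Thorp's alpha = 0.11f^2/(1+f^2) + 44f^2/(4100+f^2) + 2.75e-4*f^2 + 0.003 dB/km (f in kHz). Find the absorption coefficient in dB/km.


14.896 dB/km


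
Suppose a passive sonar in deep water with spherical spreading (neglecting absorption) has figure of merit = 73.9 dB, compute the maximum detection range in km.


At max range FOM = TL, so 20*log10(R) = 73.9
R = 10^(73.9/20) = 4954.5 m = 4.95 km

4.95 km


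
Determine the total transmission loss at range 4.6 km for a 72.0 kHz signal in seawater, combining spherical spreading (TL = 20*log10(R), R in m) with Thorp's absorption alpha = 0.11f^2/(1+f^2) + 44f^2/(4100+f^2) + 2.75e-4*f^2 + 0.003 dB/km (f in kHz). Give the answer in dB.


Step 1 (Thorp): alpha = 0.11*5184.0/(1+5184.0) + 44*5184.0/(4100+5184.0) + 2.75e-4*5184.0 + 0.003 = 26.1073 dB/km
Step 2: TL_spread = 20*log10(4600) = 73.26 dB
Step 3: TL_abs = alpha*R = 26.1073 * 4.6 = 120.09 dB
Step 4: TL_total = 73.26 + 120.09 = 193.35

193.35 dB


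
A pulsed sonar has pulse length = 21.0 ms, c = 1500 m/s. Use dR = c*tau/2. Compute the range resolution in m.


dR = c*tau/2 = 1500 * 21.0e-3 / 2 = 15.75

15.75 m


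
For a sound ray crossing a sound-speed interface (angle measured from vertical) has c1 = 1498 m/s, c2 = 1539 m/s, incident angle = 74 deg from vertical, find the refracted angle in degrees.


sin(theta2) = (c2/c1)*sin(theta1) = (1539/1498)*sin(74 deg) = 0.98757
theta2 = arcsin(0.98757) = 80.96

80.96 deg


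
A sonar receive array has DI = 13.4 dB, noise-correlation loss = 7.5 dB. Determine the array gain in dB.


AG = DI - L_corr = 13.4 - 7.5 = 5.9

5.9 dB


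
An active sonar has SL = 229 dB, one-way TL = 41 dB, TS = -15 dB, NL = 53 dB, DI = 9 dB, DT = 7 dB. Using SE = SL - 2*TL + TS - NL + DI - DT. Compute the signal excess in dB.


81 dB


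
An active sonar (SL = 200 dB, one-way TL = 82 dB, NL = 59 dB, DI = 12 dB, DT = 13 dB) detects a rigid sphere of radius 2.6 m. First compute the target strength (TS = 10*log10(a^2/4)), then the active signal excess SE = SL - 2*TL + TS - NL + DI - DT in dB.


Step 1: TS = 10*log10(2.6^2/4) = 2.28 dB
Step 2: SE = SL - 2*TL + TS - NL + DI - DT = 200 - 2*82 + (2.28) - 59 + 12 - 13 = -21.72

-21.72 dB


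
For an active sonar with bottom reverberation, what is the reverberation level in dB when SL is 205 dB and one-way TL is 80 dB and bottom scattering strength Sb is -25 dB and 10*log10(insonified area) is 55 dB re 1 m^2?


RL = SL - 2*TL + Sb + 10*log10(A) = 205 - 2*80 + (-25) + 55 = 75

75 dB


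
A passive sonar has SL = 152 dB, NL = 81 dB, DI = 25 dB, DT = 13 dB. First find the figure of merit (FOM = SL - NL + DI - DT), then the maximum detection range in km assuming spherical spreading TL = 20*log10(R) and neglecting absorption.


Step 1: FOM = SL - NL + DI - DT = 152 - 81 + 25 - 13 = 83 dB
Step 2: at max range FOM = TL = 20*log10(R), so R = 10^(83/20) = 14125.38 m = 14.13 km

14.13 km


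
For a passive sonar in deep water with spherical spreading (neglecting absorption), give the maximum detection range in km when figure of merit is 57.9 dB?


At max range FOM = TL, so 20*log10(R) = 57.9
R = 10^(57.9/20) = 785.24 m = 0.79 km

0.79 km


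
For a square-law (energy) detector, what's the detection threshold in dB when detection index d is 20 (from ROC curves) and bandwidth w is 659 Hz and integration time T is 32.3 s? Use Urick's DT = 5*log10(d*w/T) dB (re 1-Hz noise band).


DT = 5*log10(d*w/T) = 5*log10(20 * 659 / 32.3) = 5*log10(408.05) = 13.05

13.05 dB


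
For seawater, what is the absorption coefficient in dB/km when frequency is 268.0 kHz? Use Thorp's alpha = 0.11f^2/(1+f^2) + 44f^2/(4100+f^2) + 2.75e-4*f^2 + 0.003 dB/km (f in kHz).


f^2 = 71824.0
alpha = 0.11*71824.0/(1+71824.0) + 44*71824.0/(4100+71824.0) + 2.75e-4*71824.0 + 0.003 = 61.489

61.489 dB/km


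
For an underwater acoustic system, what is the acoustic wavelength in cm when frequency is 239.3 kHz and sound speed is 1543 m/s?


lambda = c/f = 1543 / 239300 = 0.0064 m = 0.64 cm

0.64 cm


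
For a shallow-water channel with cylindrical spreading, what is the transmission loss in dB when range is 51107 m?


TL = 10*log10(51107) = 47.08

47.08 dB


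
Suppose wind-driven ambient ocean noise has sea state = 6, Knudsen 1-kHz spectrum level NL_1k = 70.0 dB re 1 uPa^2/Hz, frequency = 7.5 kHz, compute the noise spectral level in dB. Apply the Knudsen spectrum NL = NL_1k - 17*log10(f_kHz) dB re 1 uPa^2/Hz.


55.12 dB


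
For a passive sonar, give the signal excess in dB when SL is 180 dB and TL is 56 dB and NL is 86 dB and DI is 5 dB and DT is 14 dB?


SE = SL - TL - NL + DI - DT = 180 - 56 - 86 + 5 - 14 = 29

29 dB


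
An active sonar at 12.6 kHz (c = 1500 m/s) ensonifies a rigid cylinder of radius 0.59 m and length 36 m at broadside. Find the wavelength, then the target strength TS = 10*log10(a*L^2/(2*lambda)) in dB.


Step 1: lambda = c/f = 1500/12600 = 0.11905 m
Step 2: TS = 10*log10(a*L^2/(2*lambda)) = 10*log10(0.59*36^2/(2*0.11905)) = 35.07

35.07 dB


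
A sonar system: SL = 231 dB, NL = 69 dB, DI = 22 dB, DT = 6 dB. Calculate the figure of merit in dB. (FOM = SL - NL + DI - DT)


178 dB


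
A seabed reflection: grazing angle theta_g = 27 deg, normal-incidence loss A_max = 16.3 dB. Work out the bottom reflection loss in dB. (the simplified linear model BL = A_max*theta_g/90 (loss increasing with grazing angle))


BL = A_max * theta_g / 90 = 16.3 * 27 / 90 = 4.89

4.89 dB


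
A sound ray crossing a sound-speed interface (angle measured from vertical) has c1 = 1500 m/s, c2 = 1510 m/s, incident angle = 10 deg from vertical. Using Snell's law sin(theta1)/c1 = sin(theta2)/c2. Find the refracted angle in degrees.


sin(theta2) = (c2/c1)*sin(theta1) = (1510/1500)*sin(10 deg) = 0.17481
theta2 = arcsin(0.17481) = 10.07

10.07 deg


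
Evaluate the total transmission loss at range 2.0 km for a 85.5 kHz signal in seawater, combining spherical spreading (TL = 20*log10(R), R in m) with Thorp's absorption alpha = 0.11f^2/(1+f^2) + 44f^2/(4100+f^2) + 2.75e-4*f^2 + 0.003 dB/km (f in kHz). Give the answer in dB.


Step 1 (Thorp): alpha = 0.11*7310.25/(1+7310.25) + 44*7310.25/(4100+7310.25) + 2.75e-4*7310.25 + 0.003 = 30.313 dB/km
Step 2: TL_spread = 20*log10(2000) = 66.02 dB
Step 3: TL_abs = alpha*R = 30.313 * 2.0 = 60.63 dB
Step 4: TL_total = 66.02 + 60.63 = 126.65

126.65 dB


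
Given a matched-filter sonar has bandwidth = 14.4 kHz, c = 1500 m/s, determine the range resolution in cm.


5.21 cm


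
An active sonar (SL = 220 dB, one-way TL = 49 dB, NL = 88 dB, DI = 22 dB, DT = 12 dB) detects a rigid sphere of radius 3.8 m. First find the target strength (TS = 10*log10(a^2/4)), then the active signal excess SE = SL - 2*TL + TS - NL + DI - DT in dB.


Step 1: TS = 10*log10(3.8^2/4) = 5.58 dB
Step 2: SE = SL - 2*TL + TS - NL + DI - DT = 220 - 2*49 + (5.58) - 88 + 22 - 12 = 49.58

49.58 dB


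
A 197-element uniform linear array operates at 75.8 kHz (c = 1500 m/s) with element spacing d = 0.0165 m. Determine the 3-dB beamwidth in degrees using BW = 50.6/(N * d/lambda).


Step 1: lambda = 1500/75800 = 0.01979 m
Step 2: d/lambda = 0.0165/0.01979 = 0.8338
Step 3: BW = 50.6/(N * d/lambda) = 50.6/(197 * 0.8338) = 0.31

0.31 deg


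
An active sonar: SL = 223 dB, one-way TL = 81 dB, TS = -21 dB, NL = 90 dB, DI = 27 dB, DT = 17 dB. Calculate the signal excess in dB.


SE = SL - 2*TL + TS - NL + DI - DT = 223 - 2*81 + (-21) - 90 + 27 - 17 = -40

-40 dB


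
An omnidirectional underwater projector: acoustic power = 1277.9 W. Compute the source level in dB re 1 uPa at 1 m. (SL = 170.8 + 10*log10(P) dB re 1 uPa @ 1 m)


201.86 dB


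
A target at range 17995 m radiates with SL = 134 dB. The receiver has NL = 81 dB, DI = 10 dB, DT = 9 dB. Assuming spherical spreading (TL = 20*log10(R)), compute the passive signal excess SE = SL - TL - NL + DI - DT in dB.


-31.1 dB


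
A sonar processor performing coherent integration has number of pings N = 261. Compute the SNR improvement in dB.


Gain = 10*log10(261) = 24.17

24.17 dB


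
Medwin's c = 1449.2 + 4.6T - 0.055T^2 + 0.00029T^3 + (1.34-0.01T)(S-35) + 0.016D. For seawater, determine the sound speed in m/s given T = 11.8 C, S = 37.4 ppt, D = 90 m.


c = 1449.2 + 4.6*11.8 - 0.055*11.8^2 + 0.00029*11.8^3 + (1.34 - 0.01*11.8)*(37.4 - 35) + 0.016*90 = 1500.67

1500.67 m/s


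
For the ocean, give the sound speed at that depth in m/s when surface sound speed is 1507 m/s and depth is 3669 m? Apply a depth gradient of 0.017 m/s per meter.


1569.373 m/s


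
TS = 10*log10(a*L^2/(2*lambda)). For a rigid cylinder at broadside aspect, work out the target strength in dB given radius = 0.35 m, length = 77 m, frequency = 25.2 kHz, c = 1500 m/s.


42.41 dB


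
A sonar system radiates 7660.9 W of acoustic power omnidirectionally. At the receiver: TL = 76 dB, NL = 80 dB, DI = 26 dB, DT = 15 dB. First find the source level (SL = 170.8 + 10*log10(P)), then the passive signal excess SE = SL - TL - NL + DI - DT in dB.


Step 1: SL = 170.8 + 10*log10(7660.9) = 209.64 dB
Step 2: SE = SL - TL - NL + DI - DT = 209.64 - 76 - 80 + 26 - 15 = 64.64

64.64 dB


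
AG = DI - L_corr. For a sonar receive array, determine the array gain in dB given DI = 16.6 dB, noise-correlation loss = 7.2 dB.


9.4 dB


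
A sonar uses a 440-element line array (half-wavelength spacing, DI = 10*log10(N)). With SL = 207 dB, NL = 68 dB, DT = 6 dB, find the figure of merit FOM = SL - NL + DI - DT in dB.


Step 1: DI = 10*log10(440) = 26.43 dB
Step 2: FOM = SL - NL + DI - DT = 207 - 68 + 26.43 - 6 = 159.43

159.43 dB


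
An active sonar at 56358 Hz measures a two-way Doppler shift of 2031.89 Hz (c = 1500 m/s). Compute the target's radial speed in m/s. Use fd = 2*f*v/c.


From fd = 2*f*v/c, v = c*fd/(2*f) = 1500 * 2031.89 / (2*56358) = 27.04

27.04 m/s


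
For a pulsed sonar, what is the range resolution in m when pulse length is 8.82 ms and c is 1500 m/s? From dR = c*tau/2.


6.615 m


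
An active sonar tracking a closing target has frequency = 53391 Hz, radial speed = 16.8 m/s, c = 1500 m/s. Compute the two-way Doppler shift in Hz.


fd = 2*f*v/c = 2 * 53391 * 16.8 / 1500 = 1195.96

1195.96 Hz


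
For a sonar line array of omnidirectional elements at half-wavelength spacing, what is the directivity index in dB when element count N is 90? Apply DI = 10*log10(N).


19.54 dB


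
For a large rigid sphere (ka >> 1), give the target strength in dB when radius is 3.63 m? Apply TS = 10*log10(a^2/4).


TS = 10*log10(3.63^2 / 4) = 10*log10(3.294225) = 5.18

5.18 dB


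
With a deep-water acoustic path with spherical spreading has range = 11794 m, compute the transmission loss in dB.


TL = 20*log10(11794) = 81.43

81.43 dB


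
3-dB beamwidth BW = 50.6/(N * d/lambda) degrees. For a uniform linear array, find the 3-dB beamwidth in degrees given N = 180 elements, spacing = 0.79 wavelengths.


0.36 deg


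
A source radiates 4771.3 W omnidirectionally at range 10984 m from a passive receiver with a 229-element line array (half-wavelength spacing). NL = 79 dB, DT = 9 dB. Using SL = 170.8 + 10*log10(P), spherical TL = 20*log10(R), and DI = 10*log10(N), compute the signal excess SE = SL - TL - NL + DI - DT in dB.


62.37 dB


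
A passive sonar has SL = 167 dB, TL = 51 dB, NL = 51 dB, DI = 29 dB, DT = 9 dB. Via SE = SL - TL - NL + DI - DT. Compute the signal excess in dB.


SE = SL - TL - NL + DI - DT = 167 - 51 - 51 + 29 - 9 = 85

85 dB


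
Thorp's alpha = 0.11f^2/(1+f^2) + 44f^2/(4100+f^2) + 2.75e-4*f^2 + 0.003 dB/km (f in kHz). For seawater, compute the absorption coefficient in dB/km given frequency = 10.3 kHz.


f^2 = 106.09
alpha = 0.11*106.09/(1+106.09) + 44*106.09/(4100+106.09) + 2.75e-4*106.09 + 0.003 = 1.251

1.251 dB/km


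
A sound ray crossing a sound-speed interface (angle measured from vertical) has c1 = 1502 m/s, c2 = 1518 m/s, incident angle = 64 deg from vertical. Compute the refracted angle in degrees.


sin(theta2) = (c2/c1)*sin(theta1) = (1518/1502)*sin(64 deg) = 0.90837
theta2 = arcsin(0.90837) = 65.28

65.28 deg


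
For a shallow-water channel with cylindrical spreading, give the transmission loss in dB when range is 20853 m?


43.19 dB


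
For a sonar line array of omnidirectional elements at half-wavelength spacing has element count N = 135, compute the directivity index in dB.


21.3 dB


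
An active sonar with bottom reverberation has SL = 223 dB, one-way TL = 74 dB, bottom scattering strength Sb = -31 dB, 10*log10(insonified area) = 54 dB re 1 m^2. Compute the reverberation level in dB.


RL = SL - 2*TL + Sb + 10*log10(A) = 223 - 2*74 + (-31) + 54 = 98

98 dB


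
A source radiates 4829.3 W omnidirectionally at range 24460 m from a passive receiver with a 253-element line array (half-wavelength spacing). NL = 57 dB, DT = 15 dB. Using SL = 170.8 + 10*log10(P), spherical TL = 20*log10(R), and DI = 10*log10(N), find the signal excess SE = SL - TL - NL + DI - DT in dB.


71.9 dB


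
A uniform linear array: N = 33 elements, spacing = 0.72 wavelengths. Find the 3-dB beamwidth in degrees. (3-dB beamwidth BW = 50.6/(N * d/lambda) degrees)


BW = 50.6 / (33 * 0.72) = 50.6 / 23.76 = 2.13

2.13 deg


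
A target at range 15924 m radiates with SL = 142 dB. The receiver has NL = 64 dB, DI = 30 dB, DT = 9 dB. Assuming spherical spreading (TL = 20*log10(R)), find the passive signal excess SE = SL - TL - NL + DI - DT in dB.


Step 1: TL = 20*log10(15924) = 84.04 dB
Step 2: SE = 142 - 84.04 - 64 + 30 - 9 = 14.96

14.96 dB


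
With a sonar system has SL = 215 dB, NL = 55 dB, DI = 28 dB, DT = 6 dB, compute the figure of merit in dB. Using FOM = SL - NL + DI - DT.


FOM = SL - NL + DI - DT = 215 - 55 + 28 - 6 = 182

182 dB


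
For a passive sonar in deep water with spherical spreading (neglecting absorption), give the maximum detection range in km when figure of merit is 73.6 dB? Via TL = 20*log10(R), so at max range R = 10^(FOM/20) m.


At max range FOM = TL, so 20*log10(R) = 73.6
R = 10^(73.6/20) = 4786.3 m = 4.79 km

4.79 km


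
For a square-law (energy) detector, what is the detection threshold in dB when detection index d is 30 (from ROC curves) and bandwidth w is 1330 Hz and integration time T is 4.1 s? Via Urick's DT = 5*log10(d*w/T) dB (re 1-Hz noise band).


19.94 dB


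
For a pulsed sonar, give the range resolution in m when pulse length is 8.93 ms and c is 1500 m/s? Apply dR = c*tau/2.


6.6975 m


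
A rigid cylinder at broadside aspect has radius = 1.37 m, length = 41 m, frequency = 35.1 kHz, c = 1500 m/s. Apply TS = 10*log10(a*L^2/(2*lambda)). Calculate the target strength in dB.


44.3 dB


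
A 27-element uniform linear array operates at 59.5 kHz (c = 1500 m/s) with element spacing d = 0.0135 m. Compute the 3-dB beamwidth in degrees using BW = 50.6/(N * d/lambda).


Step 1: lambda = 1500/59500 = 0.02521 m
Step 2: d/lambda = 0.0135/0.02521 = 0.5355
Step 3: BW = 50.6/(N * d/lambda) = 50.6/(27 * 0.5355) = 3.5

3.5 deg


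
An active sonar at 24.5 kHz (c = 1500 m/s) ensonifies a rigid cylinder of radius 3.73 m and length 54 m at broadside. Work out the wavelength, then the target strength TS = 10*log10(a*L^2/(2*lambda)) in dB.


Step 1: lambda = c/f = 1500/24500 = 0.06122 m
Step 2: TS = 10*log10(a*L^2/(2*lambda)) = 10*log10(3.73*54^2/(2*0.06122)) = 49.49

49.49 dB


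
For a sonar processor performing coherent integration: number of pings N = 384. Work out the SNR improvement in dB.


Gain = 10*log10(384) = 25.84

25.84 dB


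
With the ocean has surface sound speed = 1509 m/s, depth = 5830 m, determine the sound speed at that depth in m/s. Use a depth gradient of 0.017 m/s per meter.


c = 1509 + 0.017 * 5830 = 1608.11

1608.11 m/s


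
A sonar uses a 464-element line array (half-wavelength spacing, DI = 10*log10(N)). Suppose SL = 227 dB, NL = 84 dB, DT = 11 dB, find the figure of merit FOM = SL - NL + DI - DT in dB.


Step 1: DI = 10*log10(464) = 26.67 dB
Step 2: FOM = SL - NL + DI - DT = 227 - 84 + 26.67 - 11 = 158.67

158.67 dB


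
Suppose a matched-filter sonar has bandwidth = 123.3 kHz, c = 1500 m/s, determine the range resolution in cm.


dR = c/(2*BW) = 1500 / (2 * 123.3e3) = 0.0061 m = 0.61 cm

0.61 cm


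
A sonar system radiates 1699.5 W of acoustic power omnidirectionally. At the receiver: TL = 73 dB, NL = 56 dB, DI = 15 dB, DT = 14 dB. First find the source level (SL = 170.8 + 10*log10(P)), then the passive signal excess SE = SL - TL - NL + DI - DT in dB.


Step 1: SL = 170.8 + 10*log10(1699.5) = 203.1 dB
Step 2: SE = SL - TL - NL + DI - DT = 203.1 - 73 - 56 + 15 - 14 = 75.1

75.1 dB


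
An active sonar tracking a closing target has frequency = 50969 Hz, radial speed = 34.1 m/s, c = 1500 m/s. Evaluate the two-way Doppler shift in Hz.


fd = 2*f*v/c = 2 * 50969 * 34.1 / 1500 = 2317.39

2317.39 Hz


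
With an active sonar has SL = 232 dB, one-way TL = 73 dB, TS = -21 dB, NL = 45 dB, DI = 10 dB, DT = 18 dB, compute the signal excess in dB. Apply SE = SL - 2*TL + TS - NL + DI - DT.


12 dB


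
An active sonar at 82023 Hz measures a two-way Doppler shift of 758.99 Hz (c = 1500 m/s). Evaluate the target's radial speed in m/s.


From fd = 2*f*v/c, v = c*fd/(2*f) = 1500 * 758.99 / (2*82023) = 6.94

6.94 m/s


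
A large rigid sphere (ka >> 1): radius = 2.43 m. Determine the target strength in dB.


TS = 10*log10(2.43^2 / 4) = 10*log10(1.476225) = 1.69

1.69 dB


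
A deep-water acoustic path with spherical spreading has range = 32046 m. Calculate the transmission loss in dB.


90.12 dB


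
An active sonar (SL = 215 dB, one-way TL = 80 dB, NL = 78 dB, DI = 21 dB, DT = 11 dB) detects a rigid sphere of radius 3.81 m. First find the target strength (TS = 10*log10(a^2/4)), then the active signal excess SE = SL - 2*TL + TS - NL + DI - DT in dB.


Step 1: TS = 10*log10(3.81^2/4) = 5.6 dB
Step 2: SE = SL - 2*TL + TS - NL + DI - DT = 215 - 2*80 + (5.6) - 78 + 21 - 11 = -7.4

-7.4 dB
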